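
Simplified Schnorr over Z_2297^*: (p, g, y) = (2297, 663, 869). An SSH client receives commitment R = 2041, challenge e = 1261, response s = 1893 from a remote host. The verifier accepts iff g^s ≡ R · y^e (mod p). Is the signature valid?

valid

g^s mod p:
663^1893 mod 2297 = 1328
R · y^e mod p:
869^1261 mod 2297 = 1574
2041·1574 = 3212534 ≡ 1328 (mod 2297)
1328 ≡ 1328 (mod 2297); signature holds.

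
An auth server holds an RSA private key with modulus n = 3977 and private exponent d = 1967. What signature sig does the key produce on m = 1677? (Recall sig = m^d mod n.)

918

Squares mod 3977: m^1≡1677, m^2≡590, m^4≡2101, m^8≡3708, m^16≡775, m^32≡98, m^64≡1650, m^128≡2232, m^256≡2620, m^512≡98, m^1024≡1650
1967 = 1024 + 512 + 256 + 128 + 32 + 8 + 4 + 2 + 1, so m^1967 ≡ 1650·98·2620·2232·98·3708·2101·590·1677 ≡ 918 (mod 3977)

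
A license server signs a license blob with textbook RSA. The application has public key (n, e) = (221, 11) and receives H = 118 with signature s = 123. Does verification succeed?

s^2 ≡ 123^2 = 15129 ≡ 101
s^4 ≡ 101^2 = 10201 ≡ 35
s^8 ≡ 35^2 = 1225 ≡ 120
11 = 8 + 2 + 1, so s^11 ≡ 120·101·123 ≡ 115 (mod 221)
115 ≠ 118, so verification fails.

fails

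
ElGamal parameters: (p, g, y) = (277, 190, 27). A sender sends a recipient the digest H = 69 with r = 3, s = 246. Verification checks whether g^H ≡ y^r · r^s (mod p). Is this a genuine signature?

forged

Left side g^H mod p:
190^2 = 36100 ≡ 90
190^4 ≡ 90^2 = 8100 ≡ 67
190^8 ≡ 67^2 = 4489 ≡ 57
190^16 ≡ 57^2 = 3249 ≡ 202
190^32 ≡ 202^2 = 40804 ≡ 85
190^64 ≡ 85^2 = 7225 ≡ 23
69 = 64 + 4 + 1, so 190^69 ≡ 23·67·190 ≡ 1 (mod 277)
Right side y^r · r^s mod p:
27^2 = 729 ≡ 175
3 = 2 + 1, so 27^3 ≡ 175·27 ≡ 16 (mod 277)
3^2 = 9
3^4 ≡ 9^2 = 81
3^8 ≡ 81^2 = 6561 ≡ 190
3^16 ≡ 190^2 = 36100 ≡ 90
3^32 ≡ 90^2 = 8100 ≡ 67
3^64 ≡ 67^2 = 4489 ≡ 57
3^128 ≡ 57^2 = 3249 ≡ 202
246 = 128 + 64 + 32 + 16 + 4 + 2, so 3^246 ≡ 202·57·67·90·81·9 ≡ 273 (mod 277)
16·273 = 4368 ≡ 213 (mod 277)
1 ≠ 213, so verification fails.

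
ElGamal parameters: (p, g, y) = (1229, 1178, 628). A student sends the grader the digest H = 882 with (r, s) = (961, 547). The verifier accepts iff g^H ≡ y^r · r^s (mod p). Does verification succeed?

passes

Left side g^H mod p:
1178^2 = 1387684 ≡ 143
1178^4 ≡ 143^2 = 20449 ≡ 785
1178^8 ≡ 785^2 = 616225 ≡ 496
1178^16 ≡ 496^2 = 246016 ≡ 216
1178^32 ≡ 216^2 = 46656 ≡ 1183
1178^64 ≡ 1183^2 = 1399489 ≡ 887
1178^128 ≡ 887^2 = 786769 ≡ 209
1178^256 ≡ 209^2 = 43681 ≡ 666
1178^512 ≡ 666^2 = 443556 ≡ 1116
882 = 512 + 256 + 64 + 32 + 16 + 2, so 1178^882 ≡ 1116·666·887·1183·216·143 ≡ 905 (mod 1229)
Right side y^r · r^s mod p:
628^2 = 394384 ≡ 1104
628^4 ≡ 1104^2 = 1218816 ≡ 877
628^8 ≡ 877^2 = 769129 ≡ 1004
628^16 ≡ 1004^2 = 1008016 ≡ 236
628^32 ≡ 236^2 = 55696 ≡ 391
628^64 ≡ 391^2 = 152881 ≡ 485
628^128 ≡ 485^2 = 235225 ≡ 486
628^256 ≡ 486^2 = 236196 ≡ 228
628^512 ≡ 228^2 = 51984 ≡ 366
961 = 512 + 256 + 128 + 64 + 1, so 628^961 ≡ 366·228·486·485·628 ≡ 513 (mod 1229)
961^2 = 923521 ≡ 542
961^4 ≡ 542^2 = 293764 ≡ 33
961^8 ≡ 33^2 = 1089
961^16 ≡ 1089^2 = 1185921 ≡ 1165
961^32 ≡ 1165^2 = 1357225 ≡ 409
961^64 ≡ 409^2 = 167281 ≡ 137
961^128 ≡ 137^2 = 18769 ≡ 334
961^256 ≡ 334^2 = 111556 ≡ 946
961^512 ≡ 946^2 = 894916 ≡ 204
547 = 512 + 32 + 2 + 1, so 961^547 ≡ 204·409·542·961 ≡ 1099 (mod 1229)
513·1099 = 563787 ≡ 905 (mod 1229)
905 ≡ 905 (mod 1229), so the signature is genuine.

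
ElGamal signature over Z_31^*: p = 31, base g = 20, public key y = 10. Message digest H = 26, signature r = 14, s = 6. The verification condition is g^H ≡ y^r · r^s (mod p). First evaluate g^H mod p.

7

20^26 mod 31 = 7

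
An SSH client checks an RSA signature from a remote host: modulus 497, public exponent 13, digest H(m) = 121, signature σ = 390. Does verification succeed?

fails

σ^2 ≡ 390^2 = 152100 ≡ 18
σ^4 ≡ 18^2 = 324
σ^8 ≡ 324^2 = 104976 ≡ 109
13 = 8 + 4 + 1, so σ^13 ≡ 109·324·390 ≡ 376 (mod 497)
The recovered value 376 does not match the digest 121.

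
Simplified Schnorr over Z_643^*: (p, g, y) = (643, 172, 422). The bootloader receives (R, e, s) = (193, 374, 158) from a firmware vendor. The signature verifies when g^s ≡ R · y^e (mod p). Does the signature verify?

g^s mod p:
172^2 = 29584 ≡ 6
172^4 ≡ 6^2 = 36
172^8 ≡ 36^2 = 1296 ≡ 10
172^16 ≡ 10^2 = 100
172^32 ≡ 100^2 = 10000 ≡ 355
172^64 ≡ 355^2 = 126025 ≡ 640
172^128 ≡ 640^2 = 409600 ≡ 9
158 = 128 + 16 + 8 + 4 + 2, so 172^158 ≡ 9·100·10·36·6 ≡ 211 (mod 643)
R · y^e mod p:
422^2 = 178084 ≡ 616
422^4 ≡ 616^2 = 379456 ≡ 86
422^8 ≡ 86^2 = 7396 ≡ 323
422^16 ≡ 323^2 = 104329 ≡ 163
422^32 ≡ 163^2 = 26569 ≡ 206
422^64 ≡ 206^2 = 42436 ≡ 641
422^128 ≡ 641^2 = 410881 ≡ 4
422^256 ≡ 4^2 = 16
374 = 256 + 64 + 32 + 16 + 4 + 2, so 422^374 ≡ 16·641·206·163·86·616 ≡ 181 (mod 643)
193·181 = 34933 ≡ 211 (mod 643)
211 ≡ 211 (mod 643); signature holds.

verifies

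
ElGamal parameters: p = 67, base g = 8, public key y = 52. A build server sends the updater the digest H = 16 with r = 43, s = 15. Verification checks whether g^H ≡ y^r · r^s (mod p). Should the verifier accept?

Left side g^H mod p:
Squares mod 67: 8^1≡8, 8^2≡64, 8^4≡9, 8^8≡14, 8^16≡62
8^16 ≡ 62 (mod 67)
Right side y^r · r^s mod p:
Squares mod 67: 52^1≡52, 52^2≡24, 52^4≡40, 52^8≡59, 52^16≡64, 52^32≡9
43 = 32 + 8 + 2 + 1, so 52^43 ≡ 9·59·24·52 ≡ 58 (mod 67)
Squares mod 67: 43^1≡43, 43^2≡40, 43^4≡59, 43^8≡64
15 = 8 + 4 + 2 + 1, so 43^15 ≡ 64·59·40·43 ≡ 8 (mod 67)
58·8 = 464 ≡ 62 (mod 67)
62 ≡ 62 (mod 67), so the signature is genuine.

accept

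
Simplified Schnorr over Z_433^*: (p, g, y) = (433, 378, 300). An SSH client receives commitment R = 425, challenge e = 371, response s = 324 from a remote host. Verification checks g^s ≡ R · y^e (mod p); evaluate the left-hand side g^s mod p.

378^2 = 142884 ≡ 427
378^4 ≡ 427^2 = 182329 ≡ 36
378^8 ≡ 36^2 = 1296 ≡ 430
378^16 ≡ 430^2 = 184900 ≡ 9
378^32 ≡ 9^2 = 81
378^64 ≡ 81^2 = 6561 ≡ 66
378^128 ≡ 66^2 = 4356 ≡ 26
378^256 ≡ 26^2 = 676 ≡ 243
324 = 256 + 64 + 4, so 378^324 ≡ 243·66·36 ≡ 179 (mod 433)

179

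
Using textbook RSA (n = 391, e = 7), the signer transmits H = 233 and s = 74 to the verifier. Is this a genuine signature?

s^2 ≡ 74^2 = 5476 ≡ 2
s^4 ≡ 2^2 = 4
7 = 4 + 2 + 1, so s^7 ≡ 4·2·74 ≡ 201 (mod 391)
The recovered value 201 does not match the digest 233.

forged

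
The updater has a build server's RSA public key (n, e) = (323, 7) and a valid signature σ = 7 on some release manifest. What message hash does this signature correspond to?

216

Squares mod 323: σ^1≡7, σ^2≡49, σ^4≡140
7 = 4 + 2 + 1, so σ^7 ≡ 140·49·7 ≡ 216 (mod 323)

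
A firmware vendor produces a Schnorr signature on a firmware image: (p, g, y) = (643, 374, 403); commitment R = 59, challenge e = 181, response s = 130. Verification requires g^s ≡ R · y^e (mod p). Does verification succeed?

fails

g^s mod p:
Squares mod 643: 374^1≡374, 374^2≡345, 374^4≡70, 374^8≡399, 374^16≡380, 374^32≡368, 374^64≡394, 374^128≡273
130 = 128 + 2, so 374^130 ≡ 273·345 ≡ 307 (mod 643)
R · y^e mod p:
Squares mod 643: 403^1≡403, 403^2≡373, 403^4≡241, 403^8≡211, 403^16≡154, 403^32≡568, 403^64≡481, 403^128≡524
181 = 128 + 32 + 16 + 4 + 1, so 403^181 ≡ 524·568·154·241·403 ≡ 482 (mod 643)
59·482 = 28438 ≡ 146 (mod 643)
307 ≠ 146; the check fails.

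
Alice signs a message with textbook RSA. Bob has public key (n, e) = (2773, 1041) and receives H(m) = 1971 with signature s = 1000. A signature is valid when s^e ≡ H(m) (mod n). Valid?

yes

s^2 ≡ 1000^2 = 1000000 ≡ 1720
s^4 ≡ 1720^2 = 2958400 ≡ 2382
s^8 ≡ 2382^2 = 5673924 ≡ 366
s^16 ≡ 366^2 = 133956 ≡ 852
s^32 ≡ 852^2 = 725904 ≡ 2151
s^64 ≡ 2151^2 = 4626801 ≡ 1437
s^128 ≡ 1437^2 = 2064969 ≡ 1857
s^256 ≡ 1857^2 = 3448449 ≡ 1610
s^512 ≡ 1610^2 = 2592100 ≡ 2118
s^1024 ≡ 2118^2 = 4485924 ≡ 1983
1041 = 1024 + 16 + 1, so s^1041 ≡ 1983·852·1000 ≡ 1971 (mod 2773)
s^1041 mod 2773 = 1971 matches H(m).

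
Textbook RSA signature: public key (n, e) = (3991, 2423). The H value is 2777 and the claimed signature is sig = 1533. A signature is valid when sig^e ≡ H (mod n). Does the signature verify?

does not verify

Squares mod 3991: sig^1≡1533, sig^2≡3381, sig^4≡937, sig^8≡3940, sig^16≡2601, sig^32≡456, sig^64≡404, sig^128≡3576, sig^256≡612, sig^512≡3381, sig^1024≡937, sig^2048≡3940
2423 = 2048 + 256 + 64 + 32 + 16 + 4 + 2 + 1, so sig^2423 ≡ 3940·612·404·456·2601·937·3381·1533 ≡ 506 (mod 3991)
sig^2423 mod 3991 = 506, but H = 2777.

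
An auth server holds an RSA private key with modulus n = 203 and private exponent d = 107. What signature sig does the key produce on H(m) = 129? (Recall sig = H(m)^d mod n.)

(H(m))^2 ≡ 129^2 = 16641 ≡ 198
(H(m))^4 ≡ 198^2 = 39204 ≡ 25
(H(m))^8 ≡ 25^2 = 625 ≡ 16
(H(m))^16 ≡ 16^2 = 256 ≡ 53
(H(m))^32 ≡ 53^2 = 2809 ≡ 170
(H(m))^64 ≡ 170^2 = 28900 ≡ 74
107 = 64 + 32 + 8 + 2 + 1, so (H(m))^107 ≡ 74·170·16·198·129 ≡ 5 (mod 203)

5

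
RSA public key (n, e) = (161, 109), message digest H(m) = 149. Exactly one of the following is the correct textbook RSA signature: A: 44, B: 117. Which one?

Candidate A: 44^109 mod 161 = 149
  → matches H(m) = 149
Candidate B: 117^109 mod 161 = 12

A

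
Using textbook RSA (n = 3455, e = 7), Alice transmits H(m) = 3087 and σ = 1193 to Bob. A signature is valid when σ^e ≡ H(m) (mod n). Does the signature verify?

verifies

σ^2 ≡ 1193^2 = 1423249 ≡ 3244
σ^4 ≡ 3244^2 = 10523536 ≡ 3061
7 = 4 + 2 + 1, so σ^7 ≡ 3061·3244·1193 ≡ 3087 (mod 3455)
Since 3087 equals the digest 3087, verification succeeds.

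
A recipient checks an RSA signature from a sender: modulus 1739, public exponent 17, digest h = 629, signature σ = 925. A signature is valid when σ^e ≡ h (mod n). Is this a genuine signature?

genuine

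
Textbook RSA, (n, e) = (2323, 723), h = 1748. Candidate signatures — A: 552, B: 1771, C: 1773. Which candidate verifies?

B

Candidate A: Squares mod 2323: 552^1≡552, 552^2≡391, 552^4≡1886, 552^8≡483, 552^16≡989, 552^32≡138, 552^64≡460, 552^128≡207, 552^256≡1035, 552^512≡322; 723 = 512 + 128 + 64 + 16 + 2 + 1, so 552^723 ≡ 322·207·460·989·391·552 ≡ 575 (mod 2323)
Candidate B: Squares mod 2323: 1771^1≡1771, 1771^2≡391, 1771^4≡1886, 1771^8≡483, 1771^16≡989, 1771^32≡138, 1771^64≡460, 1771^128≡207, 1771^256≡1035, 1771^512≡322; 723 = 512 + 128 + 64 + 16 + 2 + 1, so 1771^723 ≡ 322·207·460·989·391·1771 ≡ 1748 (mod 2323)
  → matches h = 1748
Candidate C: Squares mod 2323: 1773^1≡1773, 1773^2≡510, 1773^4≡2247, 1773^8≡1130, 1773^16≡1573, 1773^32≡334, 1773^64≡52, 1773^128≡381, 1773^256≡1135, 1773^512≡1283; 723 = 512 + 128 + 64 + 16 + 2 + 1, so 1773^723 ≡ 1283·381·52·1573·510·1773 ≡ 2303 (mod 2323)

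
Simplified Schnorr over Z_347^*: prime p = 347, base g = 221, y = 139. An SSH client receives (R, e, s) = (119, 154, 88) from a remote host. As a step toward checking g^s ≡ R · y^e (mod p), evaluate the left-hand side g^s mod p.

105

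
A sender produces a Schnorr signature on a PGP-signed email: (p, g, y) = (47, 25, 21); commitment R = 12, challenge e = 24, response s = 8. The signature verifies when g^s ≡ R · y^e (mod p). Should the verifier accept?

g^s mod p:
25^8 mod 47 = 17
R · y^e mod p:
21^24 mod 47 = 21
12·21 = 252 ≡ 17 (mod 47)
17 ≡ 17 (mod 47); signature holds.

accept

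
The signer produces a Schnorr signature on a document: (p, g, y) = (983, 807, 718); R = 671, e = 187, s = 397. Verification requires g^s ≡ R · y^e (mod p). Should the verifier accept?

accept

g^s mod p:
807^2 = 651249 ≡ 503
807^4 ≡ 503^2 = 253009 ≡ 378
807^8 ≡ 378^2 = 142884 ≡ 349
807^16 ≡ 349^2 = 121801 ≡ 892
807^32 ≡ 892^2 = 795664 ≡ 417
807^64 ≡ 417^2 = 173889 ≡ 881
807^128 ≡ 881^2 = 776161 ≡ 574
807^256 ≡ 574^2 = 329476 ≡ 171
397 = 256 + 128 + 8 + 4 + 1, so 807^397 ≡ 171·574·349·378·807 ≡ 76 (mod 983)
R · y^e mod p:
718^2 = 515524 ≡ 432
718^4 ≡ 432^2 = 186624 ≡ 837
718^8 ≡ 837^2 = 700569 ≡ 673
718^16 ≡ 673^2 = 452929 ≡ 749
718^32 ≡ 749^2 = 561001 ≡ 691
718^64 ≡ 691^2 = 477481 ≡ 726
718^128 ≡ 726^2 = 527076 ≡ 188
187 = 128 + 32 + 16 + 8 + 2 + 1, so 718^187 ≡ 188·691·749·673·432·718 ≡ 214 (mod 983)
671·214 = 143594 ≡ 76 (mod 983)
76 ≡ 76 (mod 983); signature holds.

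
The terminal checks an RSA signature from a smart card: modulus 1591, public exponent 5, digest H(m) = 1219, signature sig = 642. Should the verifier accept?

accept

sig^2 ≡ 642^2 = 412164 ≡ 95
sig^4 ≡ 95^2 = 9025 ≡ 1070
5 = 4 + 1, so sig^5 ≡ 1070·642 ≡ 1219 (mod 1591)
sig^5 mod 1591 = 1219 matches H(m).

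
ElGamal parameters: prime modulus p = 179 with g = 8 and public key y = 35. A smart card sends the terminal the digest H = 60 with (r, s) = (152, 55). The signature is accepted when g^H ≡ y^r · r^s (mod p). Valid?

no

Left side g^H mod p:
Squares mod 179: 8^1≡8, 8^2≡64, 8^4≡158, 8^8≡83, 8^16≡87, 8^32≡51
60 = 32 + 16 + 8 + 4, so 8^60 ≡ 51·87·83·158 ≡ 4 (mod 179)
Right side y^r · r^s mod p:
Squares mod 179: 35^1≡35, 35^2≡151, 35^4≡68, 35^8≡149, 35^16≡5, 35^32≡25, 35^64≡88, 35^128≡47
152 = 128 + 16 + 8, so 35^152 ≡ 47·5·149 ≡ 110 (mod 179)
Squares mod 179: 152^1≡152, 152^2≡13, 152^4≡169, 152^8≡100, 152^16≡155, 152^32≡39
55 = 32 + 16 + 4 + 2 + 1, so 152^55 ≡ 39·155·169·13·152 ≡ 6 (mod 179)
110·6 = 660 ≡ 123 (mod 179)
4 ≠ 123, so verification fails.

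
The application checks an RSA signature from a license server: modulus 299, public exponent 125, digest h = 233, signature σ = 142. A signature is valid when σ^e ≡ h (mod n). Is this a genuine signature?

Squares mod 299: σ^1≡142, σ^2≡131, σ^4≡118, σ^8≡170, σ^16≡196, σ^32≡144, σ^64≡105
125 = 64 + 32 + 16 + 8 + 4 + 1, so σ^125 ≡ 105·144·196·170·118·142 ≡ 233 (mod 299)
σ^125 mod 299 = 233 matches h.

genuine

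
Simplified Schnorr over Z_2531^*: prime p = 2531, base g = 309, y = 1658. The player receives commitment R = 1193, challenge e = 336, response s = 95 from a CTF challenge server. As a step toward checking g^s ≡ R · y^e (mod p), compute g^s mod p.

965

Squares mod 2531: 309^1≡309, 309^2≡1834, 309^4≡2388, 309^8≡201, 309^16≡2436, 309^32≡1432, 309^64≡514
95 = 64 + 16 + 8 + 4 + 2 + 1, so 309^95 ≡ 514·2436·201·2388·1834·309 ≡ 965 (mod 2531)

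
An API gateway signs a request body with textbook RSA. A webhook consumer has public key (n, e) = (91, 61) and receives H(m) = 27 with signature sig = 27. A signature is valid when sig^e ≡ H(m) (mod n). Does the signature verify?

sig^2 ≡ 27^2 = 729 ≡ 1
sig^4 ≡ 1^2 = 1
sig^8 ≡ 1^2 = 1
sig^16 ≡ 1^2 = 1
sig^32 ≡ 1^2 = 1
61 = 32 + 16 + 8 + 4 + 1, so sig^61 ≡ 1·1·1·1·27 ≡ 27 (mod 91)
sig^61 mod 91 = 27 matches H(m).

verifies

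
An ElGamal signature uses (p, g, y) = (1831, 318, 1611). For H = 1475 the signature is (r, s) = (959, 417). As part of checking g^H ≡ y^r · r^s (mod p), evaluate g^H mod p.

1589

Squares mod 1831: 318^1≡318, 318^2≡419, 318^4≡1616, 318^8≡450, 318^16≡1090, 318^32≡1612, 318^64≡355, 318^128≡1517, 318^256≡1553, 318^512≡382, 318^1024≡1275
1475 = 1024 + 256 + 128 + 64 + 2 + 1, so 318^1475 ≡ 1275·1553·1517·355·419·318 ≡ 1589 (mod 1831)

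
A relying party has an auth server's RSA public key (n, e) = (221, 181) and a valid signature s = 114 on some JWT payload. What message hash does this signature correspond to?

88

s^181 mod 221 = 88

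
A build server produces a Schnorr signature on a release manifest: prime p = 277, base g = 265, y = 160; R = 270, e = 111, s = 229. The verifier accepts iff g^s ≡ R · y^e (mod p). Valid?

no

g^s mod p:
265^229 mod 277 = 79
R · y^e mod p:
160^111 mod 277 = 1
270·1 = 270 ≡ 270 (mod 277)
79 ≠ 270; the check fails.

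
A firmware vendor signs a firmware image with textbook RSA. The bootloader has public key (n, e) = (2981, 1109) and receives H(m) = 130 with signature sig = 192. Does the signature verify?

verifies

Squares mod 2981: sig^1≡192, sig^2≡1092, sig^4≡64, sig^8≡1115, sig^16≡148, sig^32≡1037, sig^64≡2209, sig^128≡2765, sig^256≡1941, sig^512≡2478, sig^1024≡2605
1109 = 1024 + 64 + 16 + 4 + 1, so sig^1109 ≡ 2605·2209·148·64·192 ≡ 130 (mod 2981)
Since 130 equals the digest 130, verification succeeds.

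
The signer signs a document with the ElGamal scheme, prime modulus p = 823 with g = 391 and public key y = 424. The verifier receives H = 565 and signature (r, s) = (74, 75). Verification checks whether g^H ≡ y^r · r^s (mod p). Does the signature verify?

Left side g^H mod p:
Squares mod 823: 391^1≡391, 391^2≡626, 391^4≡128, 391^8≡747, 391^16≡15, 391^32≡225, 391^64≡422, 391^128≡316, 391^256≡273, 391^512≡459
565 = 512 + 32 + 16 + 4 + 1, so 391^565 ≡ 459·225·15·128·391 ≡ 813 (mod 823)
Right side y^r · r^s mod p:
Squares mod 823: 424^1≡424, 424^2≡362, 424^4≡187, 424^8≡403, 424^16≡278, 424^32≡745, 424^64≡323
74 = 64 + 8 + 2, so 424^74 ≡ 323·403·362 ≡ 313 (mod 823)
Squares mod 823: 74^1≡74, 74^2≡538, 74^4≡571, 74^8≡133, 74^16≡406, 74^32≡236, 74^64≡555
75 = 64 + 8 + 2 + 1, so 74^75 ≡ 555·133·538·74 ≡ 468 (mod 823)
313·468 = 146484 ≡ 813 (mod 823)
813 ≡ 813 (mod 823), so the signature is genuine.

verifies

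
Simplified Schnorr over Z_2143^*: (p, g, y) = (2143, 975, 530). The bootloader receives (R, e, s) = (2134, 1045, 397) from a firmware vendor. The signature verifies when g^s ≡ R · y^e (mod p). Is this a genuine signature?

forged

g^s mod p:
Squares mod 2143: 975^1≡975, 975^2≡1276, 975^4≡1639, 975^8≡1142, 975^16≡1220, 975^32≡1158, 975^64≡1589, 975^128≡467, 975^256≡1646
397 = 256 + 128 + 8 + 4 + 1, so 975^397 ≡ 1646·467·1142·1639·975 ≡ 826 (mod 2143)
R · y^e mod p:
Squares mod 2143: 530^1≡530, 530^2≡167, 530^4≡30, 530^8≡900, 530^16≡2089, 530^32≡773, 530^64≡1775, 530^128≡415, 530^256≡785, 530^512≡1184, 530^1024≡334
1045 = 1024 + 16 + 4 + 1, so 530^1045 ≡ 334·2089·30·530 ≡ 1717 (mod 2143)
2134·1717 = 3664078 ≡ 1691 (mod 2143)
826 ≠ 1691; the check fails.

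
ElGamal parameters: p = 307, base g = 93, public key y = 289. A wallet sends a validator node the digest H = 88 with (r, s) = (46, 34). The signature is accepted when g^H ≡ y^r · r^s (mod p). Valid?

Left side g^H mod p:
93^88 mod 307 = 168
Right side y^r · r^s mod p:
289^46 mod 307 = 289
46^34 mod 307 = 93
289·93 = 26877 ≡ 168 (mod 307)
168 ≡ 168 (mod 307), so the signature is genuine.

yes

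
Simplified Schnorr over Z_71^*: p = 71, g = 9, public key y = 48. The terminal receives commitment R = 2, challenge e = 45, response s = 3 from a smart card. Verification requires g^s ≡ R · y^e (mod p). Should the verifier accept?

g^s mod p:
9^3 mod 71 = 19
R · y^e mod p:
48^45 mod 71 = 45
2·45 = 90 ≡ 19 (mod 71)
19 ≡ 19 (mod 71); signature holds.

accept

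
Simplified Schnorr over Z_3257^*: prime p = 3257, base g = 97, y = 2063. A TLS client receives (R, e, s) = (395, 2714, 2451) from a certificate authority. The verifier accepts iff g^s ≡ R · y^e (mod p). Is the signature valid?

invalid

g^s mod p:
97^2 = 9409 ≡ 2895
97^4 ≡ 2895^2 = 8381025 ≡ 764
97^8 ≡ 764^2 = 583696 ≡ 693
97^16 ≡ 693^2 = 480249 ≡ 1470
97^32 ≡ 1470^2 = 2160900 ≡ 1509
97^64 ≡ 1509^2 = 2277081 ≡ 438
97^128 ≡ 438^2 = 191844 ≡ 2938
97^256 ≡ 2938^2 = 8631844 ≡ 794
97^512 ≡ 794^2 = 630436 ≡ 1835
97^1024 ≡ 1835^2 = 3367225 ≡ 2744
97^2048 ≡ 2744^2 = 7529536 ≡ 2609
2451 = 2048 + 256 + 128 + 16 + 2 + 1, so 97^2451 ≡ 2609·794·2938·1470·2895·97 ≡ 231 (mod 3257)
R · y^e mod p:
2063^2 = 4255969 ≡ 2327
2063^4 ≡ 2327^2 = 5414929 ≡ 1795
2063^8 ≡ 1795^2 = 3222025 ≡ 852
2063^16 ≡ 852^2 = 725904 ≡ 2850
2063^32 ≡ 2850^2 = 8122500 ≡ 2799
2063^64 ≡ 2799^2 = 7834401 ≡ 1316
2063^128 ≡ 1316^2 = 1731856 ≡ 2389
2063^256 ≡ 2389^2 = 5707321 ≡ 1057
2063^512 ≡ 1057^2 = 1117249 ≡ 98
2063^1024 ≡ 98^2 = 9604 ≡ 3090
2063^2048 ≡ 3090^2 = 9548100 ≡ 1833
2714 = 2048 + 512 + 128 + 16 + 8 + 2, so 2063^2714 ≡ 1833·98·2389·2850·852·2327 ≡ 2982 (mod 3257)
395·2982 = 1177890 ≡ 2113 (mod 3257)
231 ≠ 2113; the check fails.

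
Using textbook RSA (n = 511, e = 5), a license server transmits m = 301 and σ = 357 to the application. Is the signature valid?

valid

σ^2 ≡ 357^2 = 127449 ≡ 210
σ^4 ≡ 210^2 = 44100 ≡ 154
5 = 4 + 1, so σ^5 ≡ 154·357 ≡ 301 (mod 511)
301 = m, so the signature checks out.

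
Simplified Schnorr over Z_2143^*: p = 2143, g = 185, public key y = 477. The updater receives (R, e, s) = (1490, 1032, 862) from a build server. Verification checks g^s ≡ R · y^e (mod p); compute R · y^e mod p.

Squares mod 2143: 477^1≡477, 477^2≡371, 477^4≡489, 477^8≡1248, 477^16≡1686, 477^32≡978, 477^64≡706, 477^128≡1260, 477^256≡1780, 477^512≡1046, 477^1024≡1186
1032 = 1024 + 8, so 477^1032 ≡ 1186·1248 ≡ 1458 (mod 2143)
R · y^e ≡ 1490·1458 = 2172420 ≡ 1561 (mod 2143)

1561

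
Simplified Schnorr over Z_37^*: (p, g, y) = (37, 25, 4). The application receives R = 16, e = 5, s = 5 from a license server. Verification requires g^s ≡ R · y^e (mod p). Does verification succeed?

passes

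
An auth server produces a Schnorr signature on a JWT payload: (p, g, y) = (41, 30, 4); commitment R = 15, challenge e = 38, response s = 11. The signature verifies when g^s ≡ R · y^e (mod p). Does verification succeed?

g^s mod p:
30^2 = 900 ≡ 39
30^4 ≡ 39^2 = 1521 ≡ 4
30^8 ≡ 4^2 = 16
11 = 8 + 2 + 1, so 30^11 ≡ 16·39·30 ≡ 24 (mod 41)
R · y^e mod p:
4^2 = 16
4^4 ≡ 16^2 = 256 ≡ 10
4^8 ≡ 10^2 = 100 ≡ 18
4^16 ≡ 18^2 = 324 ≡ 37
4^32 ≡ 37^2 = 1369 ≡ 16
38 = 32 + 4 + 2, so 4^38 ≡ 16·10·16 ≡ 18 (mod 41)
15·18 = 270 ≡ 24 (mod 41)
24 ≡ 24 (mod 41); signature holds.

passes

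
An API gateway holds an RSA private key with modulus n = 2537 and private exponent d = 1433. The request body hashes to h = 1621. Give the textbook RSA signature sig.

h^2 ≡ 1621^2 = 2627641 ≡ 1846
h^4 ≡ 1846^2 = 3407716 ≡ 525
h^8 ≡ 525^2 = 275625 ≡ 1629
h^16 ≡ 1629^2 = 2653641 ≡ 2476
h^32 ≡ 2476^2 = 6130576 ≡ 1184
h^64 ≡ 1184^2 = 1401856 ≡ 1432
h^128 ≡ 1432^2 = 2050624 ≡ 728
h^256 ≡ 728^2 = 529984 ≡ 2288
h^512 ≡ 2288^2 = 5234944 ≡ 1113
h^1024 ≡ 1113^2 = 1238769 ≡ 713
1433 = 1024 + 256 + 128 + 16 + 8 + 1, so h^1433 ≡ 713·2288·728·2476·1629·1621 ≡ 1259 (mod 2537)

1259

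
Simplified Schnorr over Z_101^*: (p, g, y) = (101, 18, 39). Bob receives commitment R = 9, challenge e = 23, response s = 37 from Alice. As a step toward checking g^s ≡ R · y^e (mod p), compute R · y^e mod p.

39^2 = 1521 ≡ 6
39^4 ≡ 6^2 = 36
39^8 ≡ 36^2 = 1296 ≡ 84
39^16 ≡ 84^2 = 7056 ≡ 87
23 = 16 + 4 + 2 + 1, so 39^23 ≡ 87·36·6·39 ≡ 32 (mod 101)
R · y^e ≡ 9·32 = 288 ≡ 86 (mod 101)

86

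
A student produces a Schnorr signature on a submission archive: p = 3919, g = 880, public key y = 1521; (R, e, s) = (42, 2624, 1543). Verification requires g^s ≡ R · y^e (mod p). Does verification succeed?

g^s mod p:
880^2 = 774400 ≡ 2357
880^4 ≡ 2357^2 = 5555449 ≡ 2226
880^8 ≡ 2226^2 = 4955076 ≡ 1460
880^16 ≡ 1460^2 = 2131600 ≡ 3583
880^32 ≡ 3583^2 = 12837889 ≡ 3164
880^64 ≡ 3164^2 = 10010896 ≡ 1770
880^128 ≡ 1770^2 = 3132900 ≡ 1619
880^256 ≡ 1619^2 = 2621161 ≡ 3269
880^512 ≡ 3269^2 = 10686361 ≡ 3167
880^1024 ≡ 3167^2 = 10029889 ≡ 1168
1543 = 1024 + 512 + 4 + 2 + 1, so 880^1543 ≡ 1168·3167·2226·2357·880 ≡ 985 (mod 3919)
R · y^e mod p:
1521^2 = 2313441 ≡ 1231
1521^4 ≡ 1231^2 = 1515361 ≡ 2627
1521^8 ≡ 2627^2 = 6901129 ≡ 3689
1521^16 ≡ 3689^2 = 13608721 ≡ 1953
1521^32 ≡ 1953^2 = 3814209 ≡ 1022
1521^64 ≡ 1022^2 = 1044484 ≡ 2030
1521^128 ≡ 2030^2 = 4120900 ≡ 2031
1521^256 ≡ 2031^2 = 4124961 ≡ 2173
1521^512 ≡ 2173^2 = 4721929 ≡ 3453
1521^1024 ≡ 3453^2 = 11923209 ≡ 1611
1521^2048 ≡ 1611^2 = 2595321 ≡ 943
2624 = 2048 + 512 + 64, so 1521^2624 ≡ 943·3453·2030 ≡ 3235 (mod 3919)
42·3235 = 135870 ≡ 2624 (mod 3919)
985 ≠ 2624; the check fails.

fails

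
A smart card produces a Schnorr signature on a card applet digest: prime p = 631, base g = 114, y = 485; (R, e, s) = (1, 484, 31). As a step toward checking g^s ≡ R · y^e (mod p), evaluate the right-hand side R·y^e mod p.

32

485^2 = 235225 ≡ 493
485^4 ≡ 493^2 = 243049 ≡ 114
485^8 ≡ 114^2 = 12996 ≡ 376
485^16 ≡ 376^2 = 141376 ≡ 32
485^32 ≡ 32^2 = 1024 ≡ 393
485^64 ≡ 393^2 = 154449 ≡ 485
485^128 ≡ 485^2 = 235225 ≡ 493
485^256 ≡ 493^2 = 243049 ≡ 114
484 = 256 + 128 + 64 + 32 + 4, so 485^484 ≡ 114·493·485·393·114 ≡ 32 (mod 631)
R · y^e ≡ 1·32 = 32 ≡ 32 (mod 631)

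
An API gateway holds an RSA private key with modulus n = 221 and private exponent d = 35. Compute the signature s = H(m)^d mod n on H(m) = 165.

Squares mod 221: (H(m))^1≡165, (H(m))^2≡42, (H(m))^4≡217, (H(m))^8≡16, (H(m))^16≡35, (H(m))^32≡120
35 = 32 + 2 + 1, so (H(m))^35 ≡ 120·42·165 ≡ 198 (mod 221)

198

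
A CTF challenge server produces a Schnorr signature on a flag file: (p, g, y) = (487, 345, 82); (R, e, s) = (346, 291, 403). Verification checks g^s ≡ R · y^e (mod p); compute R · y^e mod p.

Squares mod 487: 82^1≡82, 82^2≡393, 82^4≡70, 82^8≡30, 82^16≡413, 82^32≡119, 82^64≡38, 82^128≡470, 82^256≡289
291 = 256 + 32 + 2 + 1, so 82^291 ≡ 289·119·393·82 ≡ 447 (mod 487)
R · y^e ≡ 346·447 = 154662 ≡ 283 (mod 487)

283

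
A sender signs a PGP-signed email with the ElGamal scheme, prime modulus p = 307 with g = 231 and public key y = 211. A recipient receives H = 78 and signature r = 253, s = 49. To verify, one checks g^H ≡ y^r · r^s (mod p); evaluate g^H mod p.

102

Squares mod 307: 231^1≡231, 231^2≡250, 231^4≡179, 231^8≡113, 231^16≡182, 231^32≡275, 231^64≡103
78 = 64 + 8 + 4 + 2, so 231^78 ≡ 103·113·179·250 ≡ 102 (mod 307)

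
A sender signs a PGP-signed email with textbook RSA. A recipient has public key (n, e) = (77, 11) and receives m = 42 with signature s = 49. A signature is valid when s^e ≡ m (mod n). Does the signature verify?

does not verify

s^2 ≡ 49^2 = 2401 ≡ 14
s^4 ≡ 14^2 = 196 ≡ 42
s^8 ≡ 42^2 = 1764 ≡ 70
11 = 8 + 2 + 1, so s^11 ≡ 70·14·49 ≡ 49 (mod 77)
49 ≠ 42, so verification fails.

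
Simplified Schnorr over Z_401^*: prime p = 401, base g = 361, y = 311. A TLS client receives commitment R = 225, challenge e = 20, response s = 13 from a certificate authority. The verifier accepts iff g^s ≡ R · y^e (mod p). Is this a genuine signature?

forged

g^s mod p:
Squares mod 401: 361^1≡361, 361^2≡397, 361^4≡16, 361^8≡256
13 = 8 + 4 + 1, so 361^13 ≡ 256·16·361 ≡ 169 (mod 401)
R · y^e mod p:
Squares mod 401: 311^1≡311, 311^2≡80, 311^4≡385, 311^8≡256, 311^16≡173
20 = 16 + 4, so 311^20 ≡ 173·385 ≡ 39 (mod 401)
225·39 = 8775 ≡ 354 (mod 401)
169 ≠ 354; the check fails.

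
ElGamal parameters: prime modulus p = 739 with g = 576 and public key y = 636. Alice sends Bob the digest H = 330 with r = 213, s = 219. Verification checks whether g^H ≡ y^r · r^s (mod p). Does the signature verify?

verifies

Left side g^H mod p:
Squares mod 739: 576^1≡576, 576^2≡704, 576^4≡486, 576^8≡455, 576^16≡105, 576^32≡679, 576^64≡644, 576^128≡157, 576^256≡262
330 = 256 + 64 + 8 + 2, so 576^330 ≡ 262·644·455·704 ≡ 254 (mod 739)
Right side y^r · r^s mod p:
Squares mod 739: 636^1≡636, 636^2≡263, 636^4≡442, 636^8≡268, 636^16≡141, 636^32≡667, 636^64≡11, 636^128≡121
213 = 128 + 64 + 16 + 4 + 1, so 636^213 ≡ 121·11·141·442·636 ≡ 126 (mod 739)
Squares mod 739: 213^1≡213, 213^2≡290, 213^4≡593, 213^8≡624, 213^16≡662, 213^32≡17, 213^64≡289, 213^128≡14
219 = 128 + 64 + 16 + 8 + 2 + 1, so 213^219 ≡ 14·289·662·624·290·213 ≡ 307 (mod 739)
126·307 = 38682 ≡ 254 (mod 739)
254 ≡ 254 (mod 739), so the signature is genuine.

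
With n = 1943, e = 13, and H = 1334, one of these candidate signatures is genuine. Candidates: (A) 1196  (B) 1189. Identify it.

B

Candidate A: 1196^2 = 1430416 ≡ 368; 1196^4 ≡ 368^2 = 135424 ≡ 1357; 1196^8 ≡ 1357^2 = 1841449 ≡ 1428; 13 = 8 + 4 + 1, so 1196^13 ≡ 1428·1357·1196 ≡ 1388 (mod 1943)
Candidate B: 1189^2 = 1413721 ≡ 1160; 1189^4 ≡ 1160^2 = 1345600 ≡ 1044; 1189^8 ≡ 1044^2 = 1089936 ≡ 1856; 13 = 8 + 4 + 1, so 1189^13 ≡ 1856·1044·1189 ≡ 1334 (mod 1943)
  → matches H = 1334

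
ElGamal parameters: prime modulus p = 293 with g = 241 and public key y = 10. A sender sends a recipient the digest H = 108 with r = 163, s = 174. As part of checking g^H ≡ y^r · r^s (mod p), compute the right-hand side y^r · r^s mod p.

10^2 = 100
10^4 ≡ 100^2 = 10000 ≡ 38
10^8 ≡ 38^2 = 1444 ≡ 272
10^16 ≡ 272^2 = 73984 ≡ 148
10^32 ≡ 148^2 = 21904 ≡ 222
10^64 ≡ 222^2 = 49284 ≡ 60
10^128 ≡ 60^2 = 3600 ≡ 84
163 = 128 + 32 + 2 + 1, so 10^163 ≡ 84·222·100·10 ≡ 15 (mod 293)
163^2 = 26569 ≡ 199
163^4 ≡ 199^2 = 39601 ≡ 46
163^8 ≡ 46^2 = 2116 ≡ 65
163^16 ≡ 65^2 = 4225 ≡ 123
163^32 ≡ 123^2 = 15129 ≡ 186
163^64 ≡ 186^2 = 34596 ≡ 22
163^128 ≡ 22^2 = 484 ≡ 191
174 = 128 + 32 + 8 + 4 + 2, so 163^174 ≡ 191·186·65·46·199 ≡ 238 (mod 293)
y^r · r^s ≡ 15·238 = 3570 ≡ 54 (mod 293)

54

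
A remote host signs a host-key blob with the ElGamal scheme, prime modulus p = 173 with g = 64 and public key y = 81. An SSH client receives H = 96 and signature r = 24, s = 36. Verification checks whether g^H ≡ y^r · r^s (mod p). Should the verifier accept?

Left side g^H mod p:
Squares mod 173: 64^1≡64, 64^2≡117, 64^4≡22, 64^8≡138, 64^16≡14, 64^32≡23, 64^64≡10
96 = 64 + 32, so 64^96 ≡ 10·23 ≡ 57 (mod 173)
Right side y^r · r^s mod p:
Squares mod 173: 81^1≡81, 81^2≡160, 81^4≡169, 81^8≡16, 81^16≡83
24 = 16 + 8, so 81^24 ≡ 83·16 ≡ 117 (mod 173)
Squares mod 173: 24^1≡24, 24^2≡57, 24^4≡135, 24^8≡60, 24^16≡140, 24^32≡51
36 = 32 + 4, so 24^36 ≡ 51·135 ≡ 138 (mod 173)
117·138 = 16146 ≡ 57 (mod 173)
57 ≡ 57 (mod 173), so the signature is genuine.

accept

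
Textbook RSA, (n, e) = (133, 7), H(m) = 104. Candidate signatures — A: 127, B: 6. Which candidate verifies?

B

Candidate A: 127^2 = 16129 ≡ 36; 127^4 ≡ 36^2 = 1296 ≡ 99; 7 = 4 + 2 + 1, so 127^7 ≡ 99·36·127 ≡ 29 (mod 133)
Candidate B: 6^2 = 36; 6^4 ≡ 36^2 = 1296 ≡ 99; 7 = 4 + 2 + 1, so 6^7 ≡ 99·36·6 ≡ 104 (mod 133)
  → matches H(m) = 104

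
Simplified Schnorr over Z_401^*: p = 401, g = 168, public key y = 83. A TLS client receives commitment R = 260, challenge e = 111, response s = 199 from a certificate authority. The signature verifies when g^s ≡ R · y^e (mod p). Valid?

yes

g^s mod p:
168^2 = 28224 ≡ 154
168^4 ≡ 154^2 = 23716 ≡ 57
168^8 ≡ 57^2 = 3249 ≡ 41
168^16 ≡ 41^2 = 1681 ≡ 77
168^32 ≡ 77^2 = 5929 ≡ 315
168^64 ≡ 315^2 = 99225 ≡ 178
168^128 ≡ 178^2 = 31684 ≡ 5
199 = 128 + 64 + 4 + 2 + 1, so 168^199 ≡ 5·178·57·154·168 ≡ 327 (mod 401)
R · y^e mod p:
83^2 = 6889 ≡ 72
83^4 ≡ 72^2 = 5184 ≡ 372
83^8 ≡ 372^2 = 138384 ≡ 39
83^16 ≡ 39^2 = 1521 ≡ 318
83^32 ≡ 318^2 = 101124 ≡ 72
83^64 ≡ 72^2 = 5184 ≡ 372
111 = 64 + 32 + 8 + 4 + 2 + 1, so 83^111 ≡ 372·72·39·372·72·83 ≡ 83 (mod 401)
260·83 = 21580 ≡ 327 (mod 401)
327 ≡ 327 (mod 401); signature holds.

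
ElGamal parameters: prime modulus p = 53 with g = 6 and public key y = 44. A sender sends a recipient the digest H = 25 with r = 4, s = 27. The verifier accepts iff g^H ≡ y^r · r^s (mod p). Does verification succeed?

passes

Left side g^H mod p:
6^2 = 36
6^4 ≡ 36^2 = 1296 ≡ 24
6^8 ≡ 24^2 = 576 ≡ 46
6^16 ≡ 46^2 = 2116 ≡ 49
25 = 16 + 8 + 1, so 6^25 ≡ 49·46·6 ≡ 9 (mod 53)
Right side y^r · r^s mod p:
44^2 = 1936 ≡ 28
44^4 ≡ 28^2 = 784 ≡ 42
4^2 = 16
4^4 ≡ 16^2 = 256 ≡ 44
4^8 ≡ 44^2 = 1936 ≡ 28
4^16 ≡ 28^2 = 784 ≡ 42
27 = 16 + 8 + 2 + 1, so 4^27 ≡ 42·28·16·4 ≡ 4 (mod 53)
42·4 = 168 ≡ 9 (mod 53)
9 ≡ 9 (mod 53), so the signature is genuine.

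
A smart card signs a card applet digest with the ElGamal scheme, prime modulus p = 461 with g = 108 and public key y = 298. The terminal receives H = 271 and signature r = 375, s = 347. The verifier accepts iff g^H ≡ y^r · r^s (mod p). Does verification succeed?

fails

Left side g^H mod p:
Squares mod 461: 108^1≡108, 108^2≡139, 108^4≡420, 108^8≡298, 108^16≡292, 108^32≡440, 108^64≡441, 108^128≡400, 108^256≡33
271 = 256 + 8 + 4 + 2 + 1, so 108^271 ≡ 33·298·420·139·108 ≡ 38 (mod 461)
Right side y^r · r^s mod p:
Squares mod 461: 298^1≡298, 298^2≡292, 298^4≡440, 298^8≡441, 298^16≡400, 298^32≡33, 298^64≡167, 298^128≡229, 298^256≡348
375 = 256 + 64 + 32 + 16 + 4 + 2 + 1, so 298^375 ≡ 348·167·33·400·440·292·298 ≡ 68 (mod 461)
Squares mod 461: 375^1≡375, 375^2≡20, 375^4≡400, 375^8≡33, 375^16≡167, 375^32≡229, 375^64≡348, 375^128≡322, 375^256≡420
347 = 256 + 64 + 16 + 8 + 2 + 1, so 375^347 ≡ 420·348·167·33·20·375 ≡ 38 (mod 461)
68·38 = 2584 ≡ 279 (mod 461)
38 ≠ 279, so verification fails.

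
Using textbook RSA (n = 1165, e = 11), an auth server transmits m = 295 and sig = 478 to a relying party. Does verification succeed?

fails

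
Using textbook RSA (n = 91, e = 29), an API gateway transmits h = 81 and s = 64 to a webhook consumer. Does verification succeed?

fails

s^2 ≡ 64^2 = 4096 ≡ 1
s^4 ≡ 1^2 = 1
s^8 ≡ 1^2 = 1
s^16 ≡ 1^2 = 1
29 = 16 + 8 + 4 + 1, so s^29 ≡ 1·1·1·64 ≡ 64 (mod 91)
The recovered value 64 does not match the digest 81.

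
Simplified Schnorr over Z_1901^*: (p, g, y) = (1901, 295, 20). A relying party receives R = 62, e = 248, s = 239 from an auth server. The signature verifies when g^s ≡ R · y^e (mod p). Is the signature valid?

invalid

g^s mod p:
295^239 mod 1901 = 129
R · y^e mod p:
20^248 mod 1901 = 1291
62·1291 = 80042 ≡ 200 (mod 1901)
129 ≠ 200; the check fails.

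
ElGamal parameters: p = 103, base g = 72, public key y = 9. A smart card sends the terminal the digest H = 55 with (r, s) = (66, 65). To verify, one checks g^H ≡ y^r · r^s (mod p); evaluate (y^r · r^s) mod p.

23

9^2 = 81
9^4 ≡ 81^2 = 6561 ≡ 72
9^8 ≡ 72^2 = 5184 ≡ 34
9^16 ≡ 34^2 = 1156 ≡ 23
9^32 ≡ 23^2 = 529 ≡ 14
9^64 ≡ 14^2 = 196 ≡ 93
66 = 64 + 2, so 9^66 ≡ 93·81 ≡ 14 (mod 103)
66^2 = 4356 ≡ 30
66^4 ≡ 30^2 = 900 ≡ 76
66^8 ≡ 76^2 = 5776 ≡ 8
66^16 ≡ 8^2 = 64
66^32 ≡ 64^2 = 4096 ≡ 79
66^64 ≡ 79^2 = 6241 ≡ 61
65 = 64 + 1, so 66^65 ≡ 61·66 ≡ 9 (mod 103)
y^r · r^s ≡ 14·9 = 126 ≡ 23 (mod 103)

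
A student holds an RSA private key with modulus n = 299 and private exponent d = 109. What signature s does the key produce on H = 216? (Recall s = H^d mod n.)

H^2 ≡ 216^2 = 46656 ≡ 12
H^4 ≡ 12^2 = 144
H^8 ≡ 144^2 = 20736 ≡ 105
H^16 ≡ 105^2 = 11025 ≡ 261
H^32 ≡ 261^2 = 68121 ≡ 248
H^64 ≡ 248^2 = 61504 ≡ 209
109 = 64 + 32 + 8 + 4 + 1, so H^109 ≡ 209·248·105·144·216 ≡ 294 (mod 299)

294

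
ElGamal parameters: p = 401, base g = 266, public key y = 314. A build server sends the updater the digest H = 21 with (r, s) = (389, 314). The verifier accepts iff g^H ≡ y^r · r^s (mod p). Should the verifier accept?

accept

Left side g^H mod p:
266^2 = 70756 ≡ 180
266^4 ≡ 180^2 = 32400 ≡ 320
266^8 ≡ 320^2 = 102400 ≡ 145
266^16 ≡ 145^2 = 21025 ≡ 173
21 = 16 + 4 + 1, so 266^21 ≡ 173·320·266 ≡ 238 (mod 401)
Right side y^r · r^s mod p:
314^2 = 98596 ≡ 351
314^4 ≡ 351^2 = 123201 ≡ 94
314^8 ≡ 94^2 = 8836 ≡ 14
314^16 ≡ 14^2 = 196
314^32 ≡ 196^2 = 38416 ≡ 321
314^64 ≡ 321^2 = 103041 ≡ 385
314^128 ≡ 385^2 = 148225 ≡ 256
314^256 ≡ 256^2 = 65536 ≡ 173
389 = 256 + 128 + 4 + 1, so 314^389 ≡ 173·256·94·314 ≡ 347 (mod 401)
389^2 = 151321 ≡ 144
389^4 ≡ 144^2 = 20736 ≡ 285
389^8 ≡ 285^2 = 81225 ≡ 223
389^16 ≡ 223^2 = 49729 ≡ 5
389^32 ≡ 5^2 = 25
389^64 ≡ 25^2 = 625 ≡ 224
389^128 ≡ 224^2 = 50176 ≡ 51
389^256 ≡ 51^2 = 2601 ≡ 195
314 = 256 + 32 + 16 + 8 + 2, so 389^314 ≡ 195·25·5·223·144 ≡ 55 (mod 401)
347·55 = 19085 ≡ 238 (mod 401)
238 ≡ 238 (mod 401), so the signature is genuine.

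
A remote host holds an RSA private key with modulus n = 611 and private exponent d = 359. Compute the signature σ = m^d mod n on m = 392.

319

m^359 mod 611 = 319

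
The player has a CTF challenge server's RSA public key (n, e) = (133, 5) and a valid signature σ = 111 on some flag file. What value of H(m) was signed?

σ^5 mod 133 = 118

118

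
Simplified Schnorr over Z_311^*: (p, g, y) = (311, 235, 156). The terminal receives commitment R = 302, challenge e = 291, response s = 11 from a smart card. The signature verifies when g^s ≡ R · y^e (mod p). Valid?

no

g^s mod p:
235^2 = 55225 ≡ 178
235^4 ≡ 178^2 = 31684 ≡ 273
235^8 ≡ 273^2 = 74529 ≡ 200
11 = 8 + 2 + 1, so 235^11 ≡ 200·178·235 ≡ 100 (mod 311)
R · y^e mod p:
156^2 = 24336 ≡ 78
156^4 ≡ 78^2 = 6084 ≡ 175
156^8 ≡ 175^2 = 30625 ≡ 147
156^16 ≡ 147^2 = 21609 ≡ 150
156^32 ≡ 150^2 = 22500 ≡ 108
156^64 ≡ 108^2 = 11664 ≡ 157
156^128 ≡ 157^2 = 24649 ≡ 80
156^256 ≡ 80^2 = 6400 ≡ 180
291 = 256 + 32 + 2 + 1, so 156^291 ≡ 180·108·78·156 ≡ 253 (mod 311)
302·253 = 76406 ≡ 211 (mod 311)
100 ≠ 211; the check fails.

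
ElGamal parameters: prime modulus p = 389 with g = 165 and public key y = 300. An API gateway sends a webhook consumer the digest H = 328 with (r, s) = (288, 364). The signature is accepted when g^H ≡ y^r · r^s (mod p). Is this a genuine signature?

genuine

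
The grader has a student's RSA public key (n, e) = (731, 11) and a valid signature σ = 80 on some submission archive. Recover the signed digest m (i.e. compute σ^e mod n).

652

σ^2 ≡ 80^2 = 6400 ≡ 552
σ^4 ≡ 552^2 = 304704 ≡ 608
σ^8 ≡ 608^2 = 369664 ≡ 509
11 = 8 + 2 + 1, so σ^11 ≡ 509·552·80 ≡ 652 (mod 731)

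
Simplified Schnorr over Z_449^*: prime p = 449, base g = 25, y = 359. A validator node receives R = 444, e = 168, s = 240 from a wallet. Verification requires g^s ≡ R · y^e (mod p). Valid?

no

g^s mod p:
Squares mod 449: 25^1≡25, 25^2≡176, 25^4≡444, 25^8≡25, 25^16≡176, 25^32≡444, 25^64≡25, 25^128≡176
240 = 128 + 64 + 32 + 16, so 25^240 ≡ 176·25·444·176 ≡ 176 (mod 449)
R · y^e mod p:
Squares mod 449: 359^1≡359, 359^2≡18, 359^4≡324, 359^8≡359, 359^16≡18, 359^32≡324, 359^64≡359, 359^128≡18
168 = 128 + 32 + 8, so 359^168 ≡ 18·324·359 ≡ 1 (mod 449)
444·1 = 444 ≡ 444 (mod 449)
176 ≠ 444; the check fails.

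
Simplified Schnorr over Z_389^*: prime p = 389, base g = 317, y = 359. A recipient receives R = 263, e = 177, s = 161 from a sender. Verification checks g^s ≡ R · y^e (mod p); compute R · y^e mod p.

257

Squares mod 389: 359^1≡359, 359^2≡122, 359^4≡102, 359^8≡290, 359^16≡76, 359^32≡330, 359^64≡369, 359^128≡11
177 = 128 + 32 + 16 + 1, so 359^177 ≡ 11·330·76·359 ≡ 353 (mod 389)
R · y^e ≡ 263·353 = 92839 ≡ 257 (mod 389)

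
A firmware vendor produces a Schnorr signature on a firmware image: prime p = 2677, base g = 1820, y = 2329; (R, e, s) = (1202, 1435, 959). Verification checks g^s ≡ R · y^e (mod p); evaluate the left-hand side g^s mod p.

1820^2 = 3312400 ≡ 951
1820^4 ≡ 951^2 = 904401 ≡ 2252
1820^8 ≡ 2252^2 = 5071504 ≡ 1266
1820^16 ≡ 1266^2 = 1602756 ≡ 1910
1820^32 ≡ 1910^2 = 3648100 ≡ 2026
1820^64 ≡ 2026^2 = 4104676 ≡ 835
1820^128 ≡ 835^2 = 697225 ≡ 1205
1820^256 ≡ 1205^2 = 1452025 ≡ 1091
1820^512 ≡ 1091^2 = 1190281 ≡ 1693
959 = 512 + 256 + 128 + 32 + 16 + 8 + 4 + 2 + 1, so 1820^959 ≡ 1693·1091·1205·2026·1910·1266·2252·951·1820 ≡ 33 (mod 2677)

33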